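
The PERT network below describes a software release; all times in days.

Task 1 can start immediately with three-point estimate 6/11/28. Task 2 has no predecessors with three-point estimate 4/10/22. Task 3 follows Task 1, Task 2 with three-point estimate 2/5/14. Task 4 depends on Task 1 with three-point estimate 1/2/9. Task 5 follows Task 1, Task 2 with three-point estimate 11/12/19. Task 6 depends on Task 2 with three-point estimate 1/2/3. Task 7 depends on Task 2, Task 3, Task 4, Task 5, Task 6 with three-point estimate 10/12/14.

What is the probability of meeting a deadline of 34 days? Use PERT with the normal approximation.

te_Task 1 = (6 + 4·11 + 28)/6 = 78/6 = 13; σ²_Task 1 = ((28−6)/6)² = 13.444
te_Task 2 = (4 + 4·10 + 22)/6 = 66/6 = 11; σ²_Task 2 = ((22−4)/6)² = 9.000
te_Task 3 = (2 + 4·5 + 14)/6 = 36/6 = 6; σ²_Task 3 = ((14−2)/6)² = 4.000
te_Task 4 = (1 + 4·2 + 9)/6 = 18/6 = 3; σ²_Task 4 = ((9−1)/6)² = 1.778
te_Task 5 = (11 + 4·12 + 19)/6 = 78/6 = 13; σ²_Task 5 = ((19−11)/6)² = 1.778
te_Task 6 = (1 + 4·2 + 3)/6 = 12/6 = 2; σ²_Task 6 = ((3−1)/6)² = 0.111
te_Task 7 = (10 + 4·12 + 14)/6 = 72/6 = 12; σ²_Task 7 = ((14−10)/6)² = 0.444

Forward pass:
ES_Task 1 = 0; EF_Task 1 = 13
ES_Task 2 = 0; EF_Task 2 = 11
ES_Task 3 = max(EF_Task 1=13, EF_Task 2=11) = 13; EF_Task 3 = 13+6 = 19
ES_Task 4 = 13; EF_Task 4 = 13+3 = 16
ES_Task 5 = max(EF_Task 1=13, EF_Task 2=11) = 13; EF_Task 5 = 13+13 = 26
ES_Task 6 = 11; EF_Task 6 = 11+2 = 13
ES_Task 7 = max(EF_Task 2=11, EF_Task 3=19, EF_Task 4=16, EF_Task 5=26, EF_Task 6=13) = 26; EF_Task 7 = 26+12 = 38
Expected project duration μ = 38 days. Critical path: Task 1 → Task 5 → Task 7.

Variance along critical path = 13.444 + 1.778 + 0.444 = 15.667; σ = √15.667 = 3.958 days.
Z = (34 − 38) / 3.958 = -1.011
P(T ≤ 34) = Φ(-1.011) ≈ 0.156

0.156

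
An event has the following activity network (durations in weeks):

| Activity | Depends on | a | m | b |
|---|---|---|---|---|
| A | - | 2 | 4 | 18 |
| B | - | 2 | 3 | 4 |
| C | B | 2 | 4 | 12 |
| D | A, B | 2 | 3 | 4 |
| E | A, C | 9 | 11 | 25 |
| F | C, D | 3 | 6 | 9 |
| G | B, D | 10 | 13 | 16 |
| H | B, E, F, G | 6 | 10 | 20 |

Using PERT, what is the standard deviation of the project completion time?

te_A = (2 + 4·4 + 18)/6 = 36/6 = 6; σ²_A = ((18−2)/6)² = 7.111
te_B = (2 + 4·3 + 4)/6 = 18/6 = 3; σ²_B = ((4−2)/6)² = 0.111
te_C = (2 + 4·4 + 12)/6 = 30/6 = 5; σ²_C = ((12−2)/6)² = 2.778
te_D = (2 + 4·3 + 4)/6 = 18/6 = 3; σ²_D = ((4−2)/6)² = 0.111
te_E = (9 + 4·11 + 25)/6 = 78/6 = 13; σ²_E = ((25−9)/6)² = 7.111
te_F = (3 + 4·6 + 9)/6 = 36/6 = 6; σ²_F = ((9−3)/6)² = 1.000
te_G = (10 + 4·13 + 16)/6 = 78/6 = 13; σ²_G = ((16−10)/6)² = 1.000
te_H = (6 + 4·10 + 20)/6 = 66/6 = 11; σ²_H = ((20−6)/6)² = 5.444

Forward pass:
ES_A = 0; EF_A = 6
ES_B = 0; EF_B = 3
ES_C = 3; EF_C = 3+5 = 8
ES_D = max(EF_A=6, EF_B=3) = 6; EF_D = 6+3 = 9
ES_E = max(EF_A=6, EF_C=8) = 8; EF_E = 8+13 = 21
ES_F = max(EF_C=8, EF_D=9) = 9; EF_F = 9+6 = 15
ES_G = max(EF_B=3, EF_D=9) = 9; EF_G = 9+13 = 22
ES_H = max(EF_B=3, EF_E=21, EF_F=15, EF_G=22) = 22; EF_H = 22+11 = 33
Expected project duration μ = 33 weeks. Critical path: A → D → G → H.

Variance along critical path = 7.111 + 0.111 + 1.000 + 5.444 = 13.667
σ = √13.667 = 3.697 weeks

3.70 weeks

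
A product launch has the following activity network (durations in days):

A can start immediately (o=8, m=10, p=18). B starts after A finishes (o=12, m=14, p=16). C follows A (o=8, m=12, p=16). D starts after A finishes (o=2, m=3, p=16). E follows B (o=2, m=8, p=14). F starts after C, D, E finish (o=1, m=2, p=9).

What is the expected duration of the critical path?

36 days

te_A = (8 + 4·10 + 18)/6 = 66/6 = 11
te_B = (12 + 4·14 + 16)/6 = 84/6 = 14
te_C = (8 + 4·12 + 16)/6 = 72/6 = 12
te_D = (2 + 4·3 + 16)/6 = 30/6 = 5
te_E = (2 + 4·8 + 14)/6 = 48/6 = 8
te_F = (1 + 4·2 + 9)/6 = 18/6 = 3

Forward pass:
ES_A = 0; EF_A = 11
ES_B = 11; EF_B = 11+14 = 25
ES_C = 11; EF_C = 11+12 = 23
ES_D = 11; EF_D = 11+5 = 16
ES_E = 25; EF_E = 25+8 = 33
ES_F = max(EF_C=23, EF_D=16, EF_E=33) = 33; EF_F = 33+3 = 36
Expected project duration μ = 36 days. Critical path: A → B → E → F.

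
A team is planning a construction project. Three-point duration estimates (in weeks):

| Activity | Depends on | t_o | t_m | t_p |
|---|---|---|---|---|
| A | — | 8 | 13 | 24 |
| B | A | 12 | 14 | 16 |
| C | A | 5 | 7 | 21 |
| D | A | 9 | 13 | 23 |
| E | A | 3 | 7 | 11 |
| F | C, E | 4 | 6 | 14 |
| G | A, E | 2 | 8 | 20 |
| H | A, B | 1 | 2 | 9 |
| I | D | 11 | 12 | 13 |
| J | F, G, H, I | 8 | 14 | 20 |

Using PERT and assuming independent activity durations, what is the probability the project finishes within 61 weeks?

te_A = (8 + 4·13 + 24)/6 = 84/6 = 14; σ²_A = ((24−8)/6)² = 7.111
te_B = (12 + 4·14 + 16)/6 = 84/6 = 14; σ²_B = ((16−12)/6)² = 0.444
te_C = (5 + 4·7 + 21)/6 = 54/6 = 9; σ²_C = ((21−5)/6)² = 7.111
te_D = (9 + 4·13 + 23)/6 = 84/6 = 14; σ²_D = ((23−9)/6)² = 5.444
te_E = (3 + 4·7 + 11)/6 = 42/6 = 7; σ²_E = ((11−3)/6)² = 1.778
te_F = (4 + 4·6 + 14)/6 = 42/6 = 7; σ²_F = ((14−4)/6)² = 2.778
te_G = (2 + 4·8 + 20)/6 = 54/6 = 9; σ²_G = ((20−2)/6)² = 9.000
te_H = (1 + 4·2 + 9)/6 = 18/6 = 3; σ²_H = ((9−1)/6)² = 1.778
te_I = (11 + 4·12 + 13)/6 = 72/6 = 12; σ²_I = ((13−11)/6)² = 0.111
te_J = (8 + 4·14 + 20)/6 = 84/6 = 14; σ²_J = ((20−8)/6)² = 4.000

Forward pass:
ES_A = 0; EF_A = 14
ES_B = 14; EF_B = 14+14 = 28
ES_C = 14; EF_C = 14+9 = 23
ES_D = 14; EF_D = 14+14 = 28
ES_E = 14; EF_E = 14+7 = 21
ES_F = max(EF_C=23, EF_E=21) = 23; EF_F = 23+7 = 30
ES_G = max(EF_A=14, EF_E=21) = 21; EF_G = 21+9 = 30
ES_H = max(EF_A=14, EF_B=28) = 28; EF_H = 28+3 = 31
ES_I = 28; EF_I = 28+12 = 40
ES_J = max(EF_F=30, EF_G=30, EF_H=31, EF_I=40) = 40; EF_J = 40+14 = 54
Expected project duration μ = 54 weeks. Critical path: A → D → I → J.

Variance along critical path = 7.111 + 5.444 + 0.111 + 4.000 = 16.667; σ = √16.667 = 4.082 weeks.
Z = (61 − 54) / 4.082 = 1.715
P(T ≤ 61) = Φ(1.715) ≈ 0.957

0.957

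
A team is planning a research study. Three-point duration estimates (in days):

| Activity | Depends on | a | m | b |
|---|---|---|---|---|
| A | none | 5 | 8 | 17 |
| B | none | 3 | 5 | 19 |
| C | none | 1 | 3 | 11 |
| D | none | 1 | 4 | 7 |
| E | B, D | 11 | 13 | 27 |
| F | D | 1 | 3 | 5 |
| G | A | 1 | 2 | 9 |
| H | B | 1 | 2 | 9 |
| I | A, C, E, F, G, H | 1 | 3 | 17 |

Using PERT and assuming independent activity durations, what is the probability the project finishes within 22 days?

te_A = (5 + 4·8 + 17)/6 = 54/6 = 9; σ²_A = ((17−5)/6)² = 4.000
te_B = (3 + 4·5 + 19)/6 = 42/6 = 7; σ²_B = ((19−3)/6)² = 7.111
te_C = (1 + 4·3 + 11)/6 = 24/6 = 4; σ²_C = ((11−1)/6)² = 2.778
te_D = (1 + 4·4 + 7)/6 = 24/6 = 4; σ²_D = ((7−1)/6)² = 1.000
te_E = (11 + 4·13 + 27)/6 = 90/6 = 15; σ²_E = ((27−11)/6)² = 7.111
te_F = (1 + 4·3 + 5)/6 = 18/6 = 3; σ²_F = ((5−1)/6)² = 0.444
te_G = (1 + 4·2 + 9)/6 = 18/6 = 3; σ²_G = ((9−1)/6)² = 1.778
te_H = (1 + 4·2 + 9)/6 = 18/6 = 3; σ²_H = ((9−1)/6)² = 1.778
te_I = (1 + 4·3 + 17)/6 = 30/6 = 5; σ²_I = ((17−1)/6)² = 7.111

Forward pass:
ES_A = 0; EF_A = 9
ES_B = 0; EF_B = 7
ES_C = 0; EF_C = 4
ES_D = 0; EF_D = 4
ES_E = max(EF_B=7, EF_D=4) = 7; EF_E = 7+15 = 22
ES_F = 4; EF_F = 4+3 = 7
ES_G = 9; EF_G = 9+3 = 12
ES_H = 7; EF_H = 7+3 = 10
ES_I = max(EF_A=9, EF_C=4, EF_E=22, EF_F=7, EF_G=12, EF_H=10) = 22; EF_I = 22+5 = 27
Expected project duration μ = 27 days. Critical path: B → E → I.

Variance along critical path = 7.111 + 7.111 + 7.111 = 21.333; σ = √21.333 = 4.619 days.
Z = (22 − 27) / 4.619 = -1.083
P(T ≤ 22) = Φ(-1.083) ≈ 0.140

0.140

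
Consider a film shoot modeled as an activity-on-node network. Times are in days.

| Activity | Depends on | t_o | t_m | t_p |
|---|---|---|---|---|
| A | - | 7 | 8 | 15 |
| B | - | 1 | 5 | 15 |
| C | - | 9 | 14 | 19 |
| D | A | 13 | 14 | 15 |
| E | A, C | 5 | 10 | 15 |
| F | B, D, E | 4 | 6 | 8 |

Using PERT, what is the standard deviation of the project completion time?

te_A = (7 + 4·8 + 15)/6 = 54/6 = 9; σ²_A = ((15−7)/6)² = 1.778
te_B = (1 + 4·5 + 15)/6 = 36/6 = 6; σ²_B = ((15−1)/6)² = 5.444
te_C = (9 + 4·14 + 19)/6 = 84/6 = 14; σ²_C = ((19−9)/6)² = 2.778
te_D = (13 + 4·14 + 15)/6 = 84/6 = 14; σ²_D = ((15−13)/6)² = 0.111
te_E = (5 + 4·10 + 15)/6 = 60/6 = 10; σ²_E = ((15−5)/6)² = 2.778
te_F = (4 + 4·6 + 8)/6 = 36/6 = 6; σ²_F = ((8−4)/6)² = 0.444

Forward pass:
ES_A = 0; EF_A = 9
ES_B = 0; EF_B = 6
ES_C = 0; EF_C = 14
ES_D = 9; EF_D = 9+14 = 23
ES_E = max(EF_A=9, EF_C=14) = 14; EF_E = 14+10 = 24
ES_F = max(EF_B=6, EF_D=23, EF_E=24) = 24; EF_F = 24+6 = 30
Expected project duration μ = 30 days. Critical path: C → E → F.

Variance along critical path = 2.778 + 2.778 + 0.444 = 6.000
σ = √6.000 = 2.449 days

2.45 days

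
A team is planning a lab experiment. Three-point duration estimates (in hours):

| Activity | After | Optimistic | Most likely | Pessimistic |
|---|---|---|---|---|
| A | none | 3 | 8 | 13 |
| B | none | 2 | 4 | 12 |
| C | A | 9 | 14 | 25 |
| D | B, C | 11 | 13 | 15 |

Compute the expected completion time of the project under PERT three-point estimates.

36 hours

te_A = (3 + 4·8 + 13)/6 = 48/6 = 8
te_B = (2 + 4·4 + 12)/6 = 30/6 = 5
te_C = (9 + 4·14 + 25)/6 = 90/6 = 15
te_D = (11 + 4·13 + 15)/6 = 78/6 = 13

Forward pass:
ES_A = 0; EF_A = 8
ES_B = 0; EF_B = 5
ES_C = 8; EF_C = 8+15 = 23
ES_D = max(EF_B=5, EF_C=23) = 23; EF_D = 23+13 = 36
Expected project duration μ = 36 hours. Critical path: A → C → D.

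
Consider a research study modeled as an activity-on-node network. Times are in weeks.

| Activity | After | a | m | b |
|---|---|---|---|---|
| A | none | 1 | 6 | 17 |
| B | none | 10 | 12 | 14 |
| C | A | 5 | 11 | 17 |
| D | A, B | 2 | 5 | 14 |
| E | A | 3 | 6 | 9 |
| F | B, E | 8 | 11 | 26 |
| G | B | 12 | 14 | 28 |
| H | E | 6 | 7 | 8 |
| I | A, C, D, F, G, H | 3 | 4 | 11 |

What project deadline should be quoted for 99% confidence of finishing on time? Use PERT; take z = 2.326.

te_A = (1 + 4·6 + 17)/6 = 42/6 = 7; σ²_A = ((17−1)/6)² = 7.111
te_B = (10 + 4·12 + 14)/6 = 72/6 = 12; σ²_B = ((14−10)/6)² = 0.444
te_C = (5 + 4·11 + 17)/6 = 66/6 = 11; σ²_C = ((17−5)/6)² = 4.000
te_D = (2 + 4·5 + 14)/6 = 36/6 = 6; σ²_D = ((14−2)/6)² = 4.000
te_E = (3 + 4·6 + 9)/6 = 36/6 = 6; σ²_E = ((9−3)/6)² = 1.000
te_F = (8 + 4·11 + 26)/6 = 78/6 = 13; σ²_F = ((26−8)/6)² = 9.000
te_G = (12 + 4·14 + 28)/6 = 96/6 = 16; σ²_G = ((28−12)/6)² = 7.111
te_H = (6 + 4·7 + 8)/6 = 42/6 = 7; σ²_H = ((8−6)/6)² = 0.111
te_I = (3 + 4·4 + 11)/6 = 30/6 = 5; σ²_I = ((11−3)/6)² = 1.778

Forward pass:
ES_A = 0; EF_A = 7
ES_B = 0; EF_B = 12
ES_C = 7; EF_C = 7+11 = 18
ES_D = max(EF_A=7, EF_B=12) = 12; EF_D = 12+6 = 18
ES_E = 7; EF_E = 7+6 = 13
ES_F = max(EF_B=12, EF_E=13) = 13; EF_F = 13+13 = 26
ES_G = 12; EF_G = 12+16 = 28
ES_H = 13; EF_H = 13+7 = 20
ES_I = max(EF_A=7, EF_C=18, EF_D=18, EF_F=26, EF_G=28, EF_H=20) = 28; EF_I = 28+5 = 33
Expected project duration μ = 33 weeks. Critical path: B → G → I.

Variance along critical path = 0.444 + 7.111 + 1.778 = 9.333; σ = 3.055 weeks.
D = μ + z·σ = 33 + 2.326·3.055 = 40.1 weeks

40.1 weeks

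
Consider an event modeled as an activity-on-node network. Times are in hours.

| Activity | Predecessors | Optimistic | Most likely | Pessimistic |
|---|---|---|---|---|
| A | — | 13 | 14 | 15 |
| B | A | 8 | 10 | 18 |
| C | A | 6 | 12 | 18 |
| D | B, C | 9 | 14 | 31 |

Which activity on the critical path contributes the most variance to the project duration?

te_A = (13 + 4·14 + 15)/6 = 84/6 = 14; σ²_A = ((15−13)/6)² = 0.111
te_B = (8 + 4·10 + 18)/6 = 66/6 = 11; σ²_B = ((18−8)/6)² = 2.778
te_C = (6 + 4·12 + 18)/6 = 72/6 = 12; σ²_C = ((18−6)/6)² = 4.000
te_D = (9 + 4·14 + 31)/6 = 96/6 = 16; σ²_D = ((31−9)/6)² = 13.444

Forward pass:
ES_A = 0; EF_A = 14
ES_B = 14; EF_B = 14+11 = 25
ES_C = 14; EF_C = 14+12 = 26
ES_D = max(EF_B=25, EF_C=26) = 26; EF_D = 26+16 = 42
Expected project duration μ = 42 hours. Critical path: A → C → D.

Variances on critical path: σ²_A=0.111, σ²_C=4.000, σ²_D=13.444.
Largest is σ²_D = 13.444.

D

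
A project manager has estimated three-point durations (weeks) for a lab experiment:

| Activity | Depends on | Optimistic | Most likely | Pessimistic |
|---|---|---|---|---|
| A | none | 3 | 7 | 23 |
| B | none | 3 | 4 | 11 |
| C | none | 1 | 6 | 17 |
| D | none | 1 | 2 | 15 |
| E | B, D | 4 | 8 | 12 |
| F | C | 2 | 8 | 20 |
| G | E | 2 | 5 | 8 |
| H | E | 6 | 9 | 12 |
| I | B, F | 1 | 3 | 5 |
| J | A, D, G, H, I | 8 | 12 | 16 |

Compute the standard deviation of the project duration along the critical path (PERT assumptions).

2.52 weeks

te_A = (3 + 4·7 + 23)/6 = 54/6 = 9; σ²_A = ((23−3)/6)² = 11.111
te_B = (3 + 4·4 + 11)/6 = 30/6 = 5; σ²_B = ((11−3)/6)² = 1.778
te_C = (1 + 4·6 + 17)/6 = 42/6 = 7; σ²_C = ((17−1)/6)² = 7.111
te_D = (1 + 4·2 + 15)/6 = 24/6 = 4; σ²_D = ((15−1)/6)² = 5.444
te_E = (4 + 4·8 + 12)/6 = 48/6 = 8; σ²_E = ((12−4)/6)² = 1.778
te_F = (2 + 4·8 + 20)/6 = 54/6 = 9; σ²_F = ((20−2)/6)² = 9.000
te_G = (2 + 4·5 + 8)/6 = 30/6 = 5; σ²_G = ((8−2)/6)² = 1.000
te_H = (6 + 4·9 + 12)/6 = 54/6 = 9; σ²_H = ((12−6)/6)² = 1.000
te_I = (1 + 4·3 + 5)/6 = 18/6 = 3; σ²_I = ((5−1)/6)² = 0.444
te_J = (8 + 4·12 + 16)/6 = 72/6 = 12; σ²_J = ((16−8)/6)² = 1.778

Forward pass:
ES_A = 0; EF_A = 9
ES_B = 0; EF_B = 5
ES_C = 0; EF_C = 7
ES_D = 0; EF_D = 4
ES_E = max(EF_B=5, EF_D=4) = 5; EF_E = 5+8 = 13
ES_F = 7; EF_F = 7+9 = 16
ES_G = 13; EF_G = 13+5 = 18
ES_H = 13; EF_H = 13+9 = 22
ES_I = max(EF_B=5, EF_F=16) = 16; EF_I = 16+3 = 19
ES_J = max(EF_A=9, EF_D=4, EF_G=18, EF_H=22, EF_I=19) = 22; EF_J = 22+12 = 34
Expected project duration μ = 34 weeks. Critical path: B → E → H → J.

Variance along critical path = 1.778 + 1.778 + 1.000 + 1.778 = 6.333
σ = √6.333 = 2.517 weeks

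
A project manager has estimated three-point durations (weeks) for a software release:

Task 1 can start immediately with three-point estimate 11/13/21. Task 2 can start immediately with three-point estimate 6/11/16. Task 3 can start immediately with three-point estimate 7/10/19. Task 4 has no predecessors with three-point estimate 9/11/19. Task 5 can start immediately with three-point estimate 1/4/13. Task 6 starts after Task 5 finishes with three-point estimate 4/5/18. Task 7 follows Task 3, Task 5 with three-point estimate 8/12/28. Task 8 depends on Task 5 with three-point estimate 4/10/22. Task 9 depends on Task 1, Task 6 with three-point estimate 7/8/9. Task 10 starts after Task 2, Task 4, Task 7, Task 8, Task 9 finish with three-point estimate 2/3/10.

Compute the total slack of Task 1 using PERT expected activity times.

3 weeks

te_Task 1 = (11 + 4·13 + 21)/6 = 84/6 = 14
te_Task 2 = (6 + 4·11 + 16)/6 = 66/6 = 11
te_Task 3 = (7 + 4·10 + 19)/6 = 66/6 = 11
te_Task 4 = (9 + 4·11 + 19)/6 = 72/6 = 12
te_Task 5 = (1 + 4·4 + 13)/6 = 30/6 = 5
te_Task 6 = (4 + 4·5 + 18)/6 = 42/6 = 7
te_Task 7 = (8 + 4·12 + 28)/6 = 84/6 = 14
te_Task 8 = (4 + 4·10 + 22)/6 = 66/6 = 11
te_Task 9 = (7 + 4·8 + 9)/6 = 48/6 = 8
te_Task 10 = (2 + 4·3 + 10)/6 = 24/6 = 4

Forward pass:
ES_Task 1 = 0; EF_Task 1 = 14
ES_Task 2 = 0; EF_Task 2 = 11
ES_Task 3 = 0; EF_Task 3 = 11
ES_Task 4 = 0; EF_Task 4 = 12
ES_Task 5 = 0; EF_Task 5 = 5
ES_Task 6 = 5; EF_Task 6 = 5+7 = 12
ES_Task 7 = max(EF_Task 3=11, EF_Task 5=5) = 11; EF_Task 7 = 11+14 = 25
ES_Task 8 = 5; EF_Task 8 = 5+11 = 16
ES_Task 9 = max(EF_Task 1=14, EF_Task 6=12) = 14; EF_Task 9 = 14+8 = 22
ES_Task 10 = max(EF_Task 2=11, EF_Task 4=12, EF_Task 7=25, EF_Task 8=16, EF_Task 9=22) = 25; EF_Task 10 = 25+4 = 29
Expected project duration μ = 29 weeks. Critical path: Task 3 → Task 7 → Task 10.

Backward pass:
LF_Task 10 = 29; LS_Task 10 = 29−4 = 25
LF_Task 9 = LS_Task 10 = 25; LS_Task 9 = 25−8 = 17
LF_Task 8 = LS_Task 10 = 25; LS_Task 8 = 25−11 = 14
LF_Task 7 = LS_Task 10 = 25; LS_Task 7 = 25−14 = 11
LF_Task 6 = LS_Task 9 = 17; LS_Task 6 = 17−7 = 10
LF_Task 5 = min(LS_Task 6=10, LS_Task 7=11, LS_Task 8=14) = 10; LS_Task 5 = 10−5 = 5
LF_Task 4 = LS_Task 10 = 25; LS_Task 4 = 25−12 = 13
LF_Task 3 = LS_Task 7 = 11; LS_Task 3 = 11−11 = 0
LF_Task 2 = LS_Task 10 = 25; LS_Task 2 = 25−11 = 14
LF_Task 1 = LS_Task 9 = 17; LS_Task 1 = 17−14 = 3
Slack_Task 1 = LS_Task 1 − ES_Task 1 = 3 − 0 = 3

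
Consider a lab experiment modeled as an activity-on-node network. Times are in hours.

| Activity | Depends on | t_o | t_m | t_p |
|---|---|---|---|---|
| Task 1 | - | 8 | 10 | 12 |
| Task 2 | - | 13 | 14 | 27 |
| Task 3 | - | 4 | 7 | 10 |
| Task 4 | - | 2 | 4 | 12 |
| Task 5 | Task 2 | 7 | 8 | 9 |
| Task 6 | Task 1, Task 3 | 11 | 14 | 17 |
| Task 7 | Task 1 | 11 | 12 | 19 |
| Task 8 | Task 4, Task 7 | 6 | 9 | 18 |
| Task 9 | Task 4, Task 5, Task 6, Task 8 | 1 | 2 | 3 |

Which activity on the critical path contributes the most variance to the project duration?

te_Task 1 = (8 + 4·10 + 12)/6 = 60/6 = 10; σ²_Task 1 = ((12−8)/6)² = 0.444
te_Task 2 = (13 + 4·14 + 27)/6 = 96/6 = 16; σ²_Task 2 = ((27−13)/6)² = 5.444
te_Task 3 = (4 + 4·7 + 10)/6 = 42/6 = 7; σ²_Task 3 = ((10−4)/6)² = 1.000
te_Task 4 = (2 + 4·4 + 12)/6 = 30/6 = 5; σ²_Task 4 = ((12−2)/6)² = 2.778
te_Task 5 = (7 + 4·8 + 9)/6 = 48/6 = 8; σ²_Task 5 = ((9−7)/6)² = 0.111
te_Task 6 = (11 + 4·14 + 17)/6 = 84/6 = 14; σ²_Task 6 = ((17−11)/6)² = 1.000
te_Task 7 = (11 + 4·12 + 19)/6 = 78/6 = 13; σ²_Task 7 = ((19−11)/6)² = 1.778
te_Task 8 = (6 + 4·9 + 18)/6 = 60/6 = 10; σ²_Task 8 = ((18−6)/6)² = 4.000
te_Task 9 = (1 + 4·2 + 3)/6 = 12/6 = 2; σ²_Task 9 = ((3−1)/6)² = 0.111

Forward pass:
ES_Task 1 = 0; EF_Task 1 = 10
ES_Task 2 = 0; EF_Task 2 = 16
ES_Task 3 = 0; EF_Task 3 = 7
ES_Task 4 = 0; EF_Task 4 = 5
ES_Task 5 = 16; EF_Task 5 = 16+8 = 24
ES_Task 6 = max(EF_Task 1=10, EF_Task 3=7) = 10; EF_Task 6 = 10+14 = 24
ES_Task 7 = 10; EF_Task 7 = 10+13 = 23
ES_Task 8 = max(EF_Task 4=5, EF_Task 7=23) = 23; EF_Task 8 = 23+10 = 33
ES_Task 9 = max(EF_Task 4=5, EF_Task 5=24, EF_Task 6=24, EF_Task 8=33) = 33; EF_Task 9 = 33+2 = 35
Expected project duration μ = 35 hours. Critical path: Task 1 → Task 7 → Task 8 → Task 9.

Variances on critical path: σ²_Task 1=0.444, σ²_Task 7=1.778, σ²_Task 8=4.000, σ²_Task 9=0.111.
Largest is σ²_Task 8 = 4.000.

Task 8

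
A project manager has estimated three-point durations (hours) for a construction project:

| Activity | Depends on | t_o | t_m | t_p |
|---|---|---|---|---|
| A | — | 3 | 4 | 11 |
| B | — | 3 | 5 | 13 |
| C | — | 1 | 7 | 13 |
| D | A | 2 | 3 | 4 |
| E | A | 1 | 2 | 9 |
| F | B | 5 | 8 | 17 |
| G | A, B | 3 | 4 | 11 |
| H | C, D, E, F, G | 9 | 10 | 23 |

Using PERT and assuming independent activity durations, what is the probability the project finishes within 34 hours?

te_A = (3 + 4·4 + 11)/6 = 30/6 = 5; σ²_A = ((11−3)/6)² = 1.778
te_B = (3 + 4·5 + 13)/6 = 36/6 = 6; σ²_B = ((13−3)/6)² = 2.778
te_C = (1 + 4·7 + 13)/6 = 42/6 = 7; σ²_C = ((13−1)/6)² = 4.000
te_D = (2 + 4·3 + 4)/6 = 18/6 = 3; σ²_D = ((4−2)/6)² = 0.111
te_E = (1 + 4·2 + 9)/6 = 18/6 = 3; σ²_E = ((9−1)/6)² = 1.778
te_F = (5 + 4·8 + 17)/6 = 54/6 = 9; σ²_F = ((17−5)/6)² = 4.000
te_G = (3 + 4·4 + 11)/6 = 30/6 = 5; σ²_G = ((11−3)/6)² = 1.778
te_H = (9 + 4·10 + 23)/6 = 72/6 = 12; σ²_H = ((23−9)/6)² = 5.444

Forward pass:
ES_A = 0; EF_A = 5
ES_B = 0; EF_B = 6
ES_C = 0; EF_C = 7
ES_D = 5; EF_D = 5+3 = 8
ES_E = 5; EF_E = 5+3 = 8
ES_F = 6; EF_F = 6+9 = 15
ES_G = max(EF_A=5, EF_B=6) = 6; EF_G = 6+5 = 11
ES_H = max(EF_C=7, EF_D=8, EF_E=8, EF_F=15, EF_G=11) = 15; EF_H = 15+12 = 27
Expected project duration μ = 27 hours. Critical path: B → F → H.

Variance along critical path = 2.778 + 4.000 + 5.444 = 12.222; σ = √12.222 = 3.496 hours.
Z = (34 − 27) / 3.496 = 2.002
P(T ≤ 34) = Φ(2.002) ≈ 0.977

0.977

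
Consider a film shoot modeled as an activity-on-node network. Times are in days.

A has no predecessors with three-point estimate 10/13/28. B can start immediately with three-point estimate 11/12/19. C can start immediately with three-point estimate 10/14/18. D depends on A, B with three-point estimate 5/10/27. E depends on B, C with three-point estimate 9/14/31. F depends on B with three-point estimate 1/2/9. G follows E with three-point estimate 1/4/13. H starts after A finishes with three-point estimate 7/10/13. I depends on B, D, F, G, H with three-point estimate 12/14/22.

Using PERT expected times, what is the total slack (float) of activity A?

te_A = (10 + 4·13 + 28)/6 = 90/6 = 15
te_B = (11 + 4·12 + 19)/6 = 78/6 = 13
te_C = (10 + 4·14 + 18)/6 = 84/6 = 14
te_D = (5 + 4·10 + 27)/6 = 72/6 = 12
te_E = (9 + 4·14 + 31)/6 = 96/6 = 16
te_F = (1 + 4·2 + 9)/6 = 18/6 = 3
te_G = (1 + 4·4 + 13)/6 = 30/6 = 5
te_H = (7 + 4·10 + 13)/6 = 60/6 = 10
te_I = (12 + 4·14 + 22)/6 = 90/6 = 15

Forward pass:
ES_A = 0; EF_A = 15
ES_B = 0; EF_B = 13
ES_C = 0; EF_C = 14
ES_D = max(EF_A=15, EF_B=13) = 15; EF_D = 15+12 = 27
ES_E = max(EF_B=13, EF_C=14) = 14; EF_E = 14+16 = 30
ES_F = 13; EF_F = 13+3 = 16
ES_G = 30; EF_G = 30+5 = 35
ES_H = 15; EF_H = 15+10 = 25
ES_I = max(EF_B=13, EF_D=27, EF_F=16, EF_G=35, EF_H=25) = 35; EF_I = 35+15 = 50
Expected project duration μ = 50 days. Critical path: C → E → G → I.

Backward pass:
LF_I = 50; LS_I = 50−15 = 35
LF_H = LS_I = 35; LS_H = 35−10 = 25
LF_G = LS_I = 35; LS_G = 35−5 = 30
LF_F = LS_I = 35; LS_F = 35−3 = 32
LF_E = LS_G = 30; LS_E = 30−16 = 14
LF_D = LS_I = 35; LS_D = 35−12 = 23
LF_C = LS_E = 14; LS_C = 14−14 = 0
LF_B = min(LS_D=23, LS_E=14, LS_F=32, LS_I=35) = 14; LS_B = 14−13 = 1
LF_A = min(LS_D=23, LS_H=25) = 23; LS_A = 23−15 = 8
Slack_A = LS_A − ES_A = 8 − 0 = 8

8 days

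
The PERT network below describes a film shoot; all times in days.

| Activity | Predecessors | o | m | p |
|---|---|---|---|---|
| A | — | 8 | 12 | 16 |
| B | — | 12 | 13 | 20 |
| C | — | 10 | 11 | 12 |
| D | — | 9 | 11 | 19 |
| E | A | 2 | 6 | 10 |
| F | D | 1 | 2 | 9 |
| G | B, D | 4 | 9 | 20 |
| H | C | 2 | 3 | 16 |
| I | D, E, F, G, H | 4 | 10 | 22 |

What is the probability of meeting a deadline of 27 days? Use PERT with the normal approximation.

te_A = (8 + 4·12 + 16)/6 = 72/6 = 12; σ²_A = ((16−8)/6)² = 1.778
te_B = (12 + 4·13 + 20)/6 = 84/6 = 14; σ²_B = ((20−12)/6)² = 1.778
te_C = (10 + 4·11 + 12)/6 = 66/6 = 11; σ²_C = ((12−10)/6)² = 0.111
te_D = (9 + 4·11 + 19)/6 = 72/6 = 12; σ²_D = ((19−9)/6)² = 2.778
te_E = (2 + 4·6 + 10)/6 = 36/6 = 6; σ²_E = ((10−2)/6)² = 1.778
te_F = (1 + 4·2 + 9)/6 = 18/6 = 3; σ²_F = ((9−1)/6)² = 1.778
te_G = (4 + 4·9 + 20)/6 = 60/6 = 10; σ²_G = ((20−4)/6)² = 7.111
te_H = (2 + 4·3 + 16)/6 = 30/6 = 5; σ²_H = ((16−2)/6)² = 5.444
te_I = (4 + 4·10 + 22)/6 = 66/6 = 11; σ²_I = ((22−4)/6)² = 9.000

Forward pass:
ES_A = 0; EF_A = 12
ES_B = 0; EF_B = 14
ES_C = 0; EF_C = 11
ES_D = 0; EF_D = 12
ES_E = 12; EF_E = 12+6 = 18
ES_F = 12; EF_F = 12+3 = 15
ES_G = max(EF_B=14, EF_D=12) = 14; EF_G = 14+10 = 24
ES_H = 11; EF_H = 11+5 = 16
ES_I = max(EF_D=12, EF_E=18, EF_F=15, EF_G=24, EF_H=16) = 24; EF_I = 24+11 = 35
Expected project duration μ = 35 days. Critical path: B → G → I.

Variance along critical path = 1.778 + 7.111 + 9.000 = 17.889; σ = √17.889 = 4.230 days.
Z = (27 − 35) / 4.230 = -1.891
P(T ≤ 27) = Φ(-1.891) ≈ 0.029

0.029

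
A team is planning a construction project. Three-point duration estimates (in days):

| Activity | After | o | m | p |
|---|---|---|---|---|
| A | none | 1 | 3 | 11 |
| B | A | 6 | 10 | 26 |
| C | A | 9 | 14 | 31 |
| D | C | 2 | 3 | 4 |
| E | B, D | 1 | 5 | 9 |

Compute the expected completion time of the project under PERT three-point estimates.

28 days

te_A = (1 + 4·3 + 11)/6 = 24/6 = 4
te_B = (6 + 4·10 + 26)/6 = 72/6 = 12
te_C = (9 + 4·14 + 31)/6 = 96/6 = 16
te_D = (2 + 4·3 + 4)/6 = 18/6 = 3
te_E = (1 + 4·5 + 9)/6 = 30/6 = 5

Forward pass:
ES_A = 0; EF_A = 4
ES_B = 4; EF_B = 4+12 = 16
ES_C = 4; EF_C = 4+16 = 20
ES_D = 20; EF_D = 20+3 = 23
ES_E = max(EF_B=16, EF_D=23) = 23; EF_E = 23+5 = 28
Expected project duration μ = 28 days. Critical path: A → C → D → E.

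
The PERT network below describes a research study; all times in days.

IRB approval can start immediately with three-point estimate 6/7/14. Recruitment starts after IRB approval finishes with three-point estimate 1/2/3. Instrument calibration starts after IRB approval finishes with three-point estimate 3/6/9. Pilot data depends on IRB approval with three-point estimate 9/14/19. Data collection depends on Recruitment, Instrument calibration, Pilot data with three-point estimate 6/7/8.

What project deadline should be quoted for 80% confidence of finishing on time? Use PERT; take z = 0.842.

te_IRB approval = (6 + 4·7 + 14)/6 = 48/6 = 8; σ²_IRB approval = ((14−6)/6)² = 1.778
te_Recruitment = (1 + 4·2 + 3)/6 = 12/6 = 2; σ²_Recruitment = ((3−1)/6)² = 0.111
te_Instrument calibration = (3 + 4·6 + 9)/6 = 36/6 = 6; σ²_Instrument calibration = ((9−3)/6)² = 1.000
te_Pilot data = (9 + 4·14 + 19)/6 = 84/6 = 14; σ²_Pilot data = ((19−9)/6)² = 2.778
te_Data collection = (6 + 4·7 + 8)/6 = 42/6 = 7; σ²_Data collection = ((8−6)/6)² = 0.111

Forward pass:
ES_IRB approval = 0; EF_IRB approval = 8
ES_Recruitment = 8; EF_Recruitment = 8+2 = 10
ES_Instrument calibration = 8; EF_Instrument calibration = 8+6 = 14
ES_Pilot data = 8; EF_Pilot data = 8+14 = 22
ES_Data collection = max(EF_Recruitment=10, EF_Instrument calibration=14, EF_Pilot data=22) = 22; EF_Data collection = 22+7 = 29
Expected project duration μ = 29 days. Critical path: IRB approval → Pilot data → Data collection.

Variance along critical path = 1.778 + 2.778 + 0.111 = 4.667; σ = 2.160 days.
D = μ + z·σ = 29 + 0.842·2.160 = 30.8 days

30.8 days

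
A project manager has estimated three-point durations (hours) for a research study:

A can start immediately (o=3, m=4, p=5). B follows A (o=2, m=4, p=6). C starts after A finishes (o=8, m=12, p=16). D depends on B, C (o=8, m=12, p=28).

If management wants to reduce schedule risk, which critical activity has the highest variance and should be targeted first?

D

te_A = (3 + 4·4 + 5)/6 = 24/6 = 4; σ²_A = ((5−3)/6)² = 0.111
te_B = (2 + 4·4 + 6)/6 = 24/6 = 4; σ²_B = ((6−2)/6)² = 0.444
te_C = (8 + 4·12 + 16)/6 = 72/6 = 12; σ²_C = ((16−8)/6)² = 1.778
te_D = (8 + 4·12 + 28)/6 = 84/6 = 14; σ²_D = ((28−8)/6)² = 11.111

Forward pass:
ES_A = 0; EF_A = 4
ES_B = 4; EF_B = 4+4 = 8
ES_C = 4; EF_C = 4+12 = 16
ES_D = max(EF_B=8, EF_C=16) = 16; EF_D = 16+14 = 30
Expected project duration μ = 30 hours. Critical path: A → C → D.

Variances on critical path: σ²_A=0.111, σ²_C=1.778, σ²_D=11.111.
Largest is σ²_D = 11.111.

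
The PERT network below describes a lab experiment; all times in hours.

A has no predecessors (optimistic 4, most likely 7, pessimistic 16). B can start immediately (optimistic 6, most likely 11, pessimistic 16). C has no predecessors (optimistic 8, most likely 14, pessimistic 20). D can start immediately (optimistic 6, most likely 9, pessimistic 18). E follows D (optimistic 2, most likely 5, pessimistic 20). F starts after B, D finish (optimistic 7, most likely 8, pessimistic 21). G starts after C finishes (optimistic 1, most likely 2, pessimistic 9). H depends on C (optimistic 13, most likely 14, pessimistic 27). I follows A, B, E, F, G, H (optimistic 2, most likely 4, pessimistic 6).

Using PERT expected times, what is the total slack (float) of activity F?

9 hours

te_A = (4 + 4·7 + 16)/6 = 48/6 = 8
te_B = (6 + 4·11 + 16)/6 = 66/6 = 11
te_C = (8 + 4·14 + 20)/6 = 84/6 = 14
te_D = (6 + 4·9 + 18)/6 = 60/6 = 10
te_E = (2 + 4·5 + 20)/6 = 42/6 = 7
te_F = (7 + 4·8 + 21)/6 = 60/6 = 10
te_G = (1 + 4·2 + 9)/6 = 18/6 = 3
te_H = (13 + 4·14 + 27)/6 = 96/6 = 16
te_I = (2 + 4·4 + 6)/6 = 24/6 = 4

Forward pass:
ES_A = 0; EF_A = 8
ES_B = 0; EF_B = 11
ES_C = 0; EF_C = 14
ES_D = 0; EF_D = 10
ES_E = 10; EF_E = 10+7 = 17
ES_F = max(EF_B=11, EF_D=10) = 11; EF_F = 11+10 = 21
ES_G = 14; EF_G = 14+3 = 17
ES_H = 14; EF_H = 14+16 = 30
ES_I = max(EF_A=8, EF_B=11, EF_E=17, EF_F=21, EF_G=17, EF_H=30) = 30; EF_I = 30+4 = 34
Expected project duration μ = 34 hours. Critical path: C → H → I.

Backward pass:
LF_I = 34; LS_I = 34−4 = 30
LF_H = LS_I = 30; LS_H = 30−16 = 14
LF_G = LS_I = 30; LS_G = 30−3 = 27
LF_F = LS_I = 30; LS_F = 30−10 = 20
LF_E = LS_I = 30; LS_E = 30−7 = 23
LF_D = min(LS_E=23, LS_F=20) = 20; LS_D = 20−10 = 10
LF_C = min(LS_G=27, LS_H=14) = 14; LS_C = 14−14 = 0
LF_B = min(LS_F=20, LS_I=30) = 20; LS_B = 20−11 = 9
LF_A = LS_I = 30; LS_A = 30−8 = 22
Slack_F = LS_F − ES_F = 20 − 11 = 9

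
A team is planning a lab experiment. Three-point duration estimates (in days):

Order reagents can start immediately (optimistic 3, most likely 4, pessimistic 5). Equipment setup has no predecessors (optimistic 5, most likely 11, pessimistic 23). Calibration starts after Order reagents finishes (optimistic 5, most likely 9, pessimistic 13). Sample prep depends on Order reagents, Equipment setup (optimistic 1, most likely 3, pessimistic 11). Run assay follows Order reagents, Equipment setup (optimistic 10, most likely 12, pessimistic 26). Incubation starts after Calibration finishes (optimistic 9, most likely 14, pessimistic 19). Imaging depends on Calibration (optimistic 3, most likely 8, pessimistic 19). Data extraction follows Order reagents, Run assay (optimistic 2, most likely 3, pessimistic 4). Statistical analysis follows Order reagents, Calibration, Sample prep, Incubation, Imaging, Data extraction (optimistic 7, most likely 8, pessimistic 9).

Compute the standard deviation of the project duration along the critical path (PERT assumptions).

te_Order reagents = (3 + 4·4 + 5)/6 = 24/6 = 4; σ²_Order reagents = ((5−3)/6)² = 0.111
te_Equipment setup = (5 + 4·11 + 23)/6 = 72/6 = 12; σ²_Equipment setup = ((23−5)/6)² = 9.000
te_Calibration = (5 + 4·9 + 13)/6 = 54/6 = 9; σ²_Calibration = ((13−5)/6)² = 1.778
te_Sample prep = (1 + 4·3 + 11)/6 = 24/6 = 4; σ²_Sample prep = ((11−1)/6)² = 2.778
te_Run assay = (10 + 4·12 + 26)/6 = 84/6 = 14; σ²_Run assay = ((26−10)/6)² = 7.111
te_Incubation = (9 + 4·14 + 19)/6 = 84/6 = 14; σ²_Incubation = ((19−9)/6)² = 2.778
te_Imaging = (3 + 4·8 + 19)/6 = 54/6 = 9; σ²_Imaging = ((19−3)/6)² = 7.111
te_Data extraction = (2 + 4·3 + 4)/6 = 18/6 = 3; σ²_Data extraction = ((4−2)/6)² = 0.111
te_Statistical analysis = (7 + 4·8 + 9)/6 = 48/6 = 8; σ²_Statistical analysis = ((9−7)/6)² = 0.111

Forward pass:
ES_Order reagents = 0; EF_Order reagents = 4
ES_Equipment setup = 0; EF_Equipment setup = 12
ES_Calibration = 4; EF_Calibration = 4+9 = 13
ES_Sample prep = max(EF_Order reagents=4, EF_Equipment setup=12) = 12; EF_Sample prep = 12+4 = 16
ES_Run assay = max(EF_Order reagents=4, EF_Equipment setup=12) = 12; EF_Run assay = 12+14 = 26
ES_Incubation = 13; EF_Incubation = 13+14 = 27
ES_Imaging = 13; EF_Imaging = 13+9 = 22
ES_Data extraction = max(EF_Order reagents=4, EF_Run assay=26) = 26; EF_Data extraction = 26+3 = 29
ES_Statistical analysis = max(EF_Order reagents=4, EF_Calibration=13, EF_Sample prep=16, EF_Incubation=27, EF_Imaging=22, EF_Data extraction=29) = 29; EF_Statistical analysis = 29+8 = 37
Expected project duration μ = 37 days. Critical path: Equipment setup → Run assay → Data extraction → Statistical analysis.

Variance along critical path = 9.000 + 7.111 + 0.111 + 0.111 = 16.333
σ = √16.333 = 4.041 days

4.04 days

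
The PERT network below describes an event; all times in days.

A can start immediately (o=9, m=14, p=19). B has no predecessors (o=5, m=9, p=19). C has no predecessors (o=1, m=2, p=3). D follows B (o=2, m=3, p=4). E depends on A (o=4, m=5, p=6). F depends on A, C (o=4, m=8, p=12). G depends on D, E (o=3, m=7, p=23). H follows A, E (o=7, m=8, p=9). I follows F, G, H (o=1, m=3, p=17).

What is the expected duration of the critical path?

33 days

te_A = (9 + 4·14 + 19)/6 = 84/6 = 14
te_B = (5 + 4·9 + 19)/6 = 60/6 = 10
te_C = (1 + 4·2 + 3)/6 = 12/6 = 2
te_D = (2 + 4·3 + 4)/6 = 18/6 = 3
te_E = (4 + 4·5 + 6)/6 = 30/6 = 5
te_F = (4 + 4·8 + 12)/6 = 48/6 = 8
te_G = (3 + 4·7 + 23)/6 = 54/6 = 9
te_H = (7 + 4·8 + 9)/6 = 48/6 = 8
te_I = (1 + 4·3 + 17)/6 = 30/6 = 5

Forward pass:
ES_A = 0; EF_A = 14
ES_B = 0; EF_B = 10
ES_C = 0; EF_C = 2
ES_D = 10; EF_D = 10+3 = 13
ES_E = 14; EF_E = 14+5 = 19
ES_F = max(EF_A=14, EF_C=2) = 14; EF_F = 14+8 = 22
ES_G = max(EF_D=13, EF_E=19) = 19; EF_G = 19+9 = 28
ES_H = max(EF_A=14, EF_E=19) = 19; EF_H = 19+8 = 27
ES_I = max(EF_F=22, EF_G=28, EF_H=27) = 28; EF_I = 28+5 = 33
Expected project duration μ = 33 days. Critical path: A → E → G → I.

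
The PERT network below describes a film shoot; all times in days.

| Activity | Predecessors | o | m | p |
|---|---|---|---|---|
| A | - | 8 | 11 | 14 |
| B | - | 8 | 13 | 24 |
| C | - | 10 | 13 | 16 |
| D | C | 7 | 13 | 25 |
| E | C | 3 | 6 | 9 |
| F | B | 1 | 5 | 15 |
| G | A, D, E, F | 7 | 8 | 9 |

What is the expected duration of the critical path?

35 days

te_A = (8 + 4·11 + 14)/6 = 66/6 = 11
te_B = (8 + 4·13 + 24)/6 = 84/6 = 14
te_C = (10 + 4·13 + 16)/6 = 78/6 = 13
te_D = (7 + 4·13 + 25)/6 = 84/6 = 14
te_E = (3 + 4·6 + 9)/6 = 36/6 = 6
te_F = (1 + 4·5 + 15)/6 = 36/6 = 6
te_G = (7 + 4·8 + 9)/6 = 48/6 = 8

Forward pass:
ES_A = 0; EF_A = 11
ES_B = 0; EF_B = 14
ES_C = 0; EF_C = 13
ES_D = 13; EF_D = 13+14 = 27
ES_E = 13; EF_E = 13+6 = 19
ES_F = 14; EF_F = 14+6 = 20
ES_G = max(EF_A=11, EF_D=27, EF_E=19, EF_F=20) = 27; EF_G = 27+8 = 35
Expected project duration μ = 35 days. Critical path: C → D → G.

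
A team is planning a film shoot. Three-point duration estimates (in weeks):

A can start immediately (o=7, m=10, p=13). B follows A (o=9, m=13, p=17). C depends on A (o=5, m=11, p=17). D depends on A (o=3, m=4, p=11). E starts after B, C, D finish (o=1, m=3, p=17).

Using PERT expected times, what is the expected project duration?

te_A = (7 + 4·10 + 13)/6 = 60/6 = 10
te_B = (9 + 4·13 + 17)/6 = 78/6 = 13
te_C = (5 + 4·11 + 17)/6 = 66/6 = 11
te_D = (3 + 4·4 + 11)/6 = 30/6 = 5
te_E = (1 + 4·3 + 17)/6 = 30/6 = 5

Forward pass:
ES_A = 0; EF_A = 10
ES_B = 10; EF_B = 10+13 = 23
ES_C = 10; EF_C = 10+11 = 21
ES_D = 10; EF_D = 10+5 = 15
ES_E = max(EF_B=23, EF_C=21, EF_D=15) = 23; EF_E = 23+5 = 28
Expected project duration μ = 28 weeks. Critical path: A → B → E.

28 weeks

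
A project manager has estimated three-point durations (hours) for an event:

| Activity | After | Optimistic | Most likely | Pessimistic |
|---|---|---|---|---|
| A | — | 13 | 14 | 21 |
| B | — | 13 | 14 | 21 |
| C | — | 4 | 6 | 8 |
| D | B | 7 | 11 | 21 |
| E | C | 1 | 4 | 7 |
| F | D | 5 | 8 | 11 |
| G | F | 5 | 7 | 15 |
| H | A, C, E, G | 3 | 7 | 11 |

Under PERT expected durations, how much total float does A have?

te_A = (13 + 4·14 + 21)/6 = 90/6 = 15
te_B = (13 + 4·14 + 21)/6 = 90/6 = 15
te_C = (4 + 4·6 + 8)/6 = 36/6 = 6
te_D = (7 + 4·11 + 21)/6 = 72/6 = 12
te_E = (1 + 4·4 + 7)/6 = 24/6 = 4
te_F = (5 + 4·8 + 11)/6 = 48/6 = 8
te_G = (5 + 4·7 + 15)/6 = 48/6 = 8
te_H = (3 + 4·7 + 11)/6 = 42/6 = 7

Forward pass:
ES_A = 0; EF_A = 15
ES_B = 0; EF_B = 15
ES_C = 0; EF_C = 6
ES_D = 15; EF_D = 15+12 = 27
ES_E = 6; EF_E = 6+4 = 10
ES_F = 27; EF_F = 27+8 = 35
ES_G = 35; EF_G = 35+8 = 43
ES_H = max(EF_A=15, EF_C=6, EF_E=10, EF_G=43) = 43; EF_H = 43+7 = 50
Expected project duration μ = 50 hours. Critical path: B → D → F → G → H.

Backward pass:
LF_H = 50; LS_H = 50−7 = 43
LF_G = LS_H = 43; LS_G = 43−8 = 35
LF_F = LS_G = 35; LS_F = 35−8 = 27
LF_E = LS_H = 43; LS_E = 43−4 = 39
LF_D = LS_F = 27; LS_D = 27−12 = 15
LF_C = min(LS_E=39, LS_H=43) = 39; LS_C = 39−6 = 33
LF_B = LS_D = 15; LS_B = 15−15 = 0
LF_A = LS_H = 43; LS_A = 43−15 = 28
Slack_A = LS_A − ES_A = 28 − 0 = 28

28 hours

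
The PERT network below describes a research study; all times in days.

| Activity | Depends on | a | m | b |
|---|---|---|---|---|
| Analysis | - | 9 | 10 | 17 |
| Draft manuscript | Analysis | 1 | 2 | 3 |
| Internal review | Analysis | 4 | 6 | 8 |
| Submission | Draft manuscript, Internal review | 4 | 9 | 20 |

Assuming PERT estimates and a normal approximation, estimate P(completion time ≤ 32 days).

te_Analysis = (9 + 4·10 + 17)/6 = 66/6 = 11; σ²_Analysis = ((17−9)/6)² = 1.778
te_Draft manuscript = (1 + 4·2 + 3)/6 = 12/6 = 2; σ²_Draft manuscript = ((3−1)/6)² = 0.111
te_Internal review = (4 + 4·6 + 8)/6 = 36/6 = 6; σ²_Internal review = ((8−4)/6)² = 0.444
te_Submission = (4 + 4·9 + 20)/6 = 60/6 = 10; σ²_Submission = ((20−4)/6)² = 7.111

Forward pass:
ES_Analysis = 0; EF_Analysis = 11
ES_Draft manuscript = 11; EF_Draft manuscript = 11+2 = 13
ES_Internal review = 11; EF_Internal review = 11+6 = 17
ES_Submission = max(EF_Draft manuscript=13, EF_Internal review=17) = 17; EF_Submission = 17+10 = 27
Expected project duration μ = 27 days. Critical path: Analysis → Internal review → Submission.

Variance along critical path = 1.778 + 0.444 + 7.111 = 9.333; σ = √9.333 = 3.055 days.
Z = (32 − 27) / 3.055 = 1.637
P(T ≤ 32) = Φ(1.637) ≈ 0.949

0.949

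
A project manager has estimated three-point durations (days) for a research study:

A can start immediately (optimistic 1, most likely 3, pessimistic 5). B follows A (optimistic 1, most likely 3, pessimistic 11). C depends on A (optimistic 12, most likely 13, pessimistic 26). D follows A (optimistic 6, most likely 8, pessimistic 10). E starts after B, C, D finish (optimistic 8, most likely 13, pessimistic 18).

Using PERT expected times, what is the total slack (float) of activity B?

te_A = (1 + 4·3 + 5)/6 = 18/6 = 3
te_B = (1 + 4·3 + 11)/6 = 24/6 = 4
te_C = (12 + 4·13 + 26)/6 = 90/6 = 15
te_D = (6 + 4·8 + 10)/6 = 48/6 = 8
te_E = (8 + 4·13 + 18)/6 = 78/6 = 13

Forward pass:
ES_A = 0; EF_A = 3
ES_B = 3; EF_B = 3+4 = 7
ES_C = 3; EF_C = 3+15 = 18
ES_D = 3; EF_D = 3+8 = 11
ES_E = max(EF_B=7, EF_C=18, EF_D=11) = 18; EF_E = 18+13 = 31
Expected project duration μ = 31 days. Critical path: A → C → E.

Backward pass:
LF_E = 31; LS_E = 31−13 = 18
LF_D = LS_E = 18; LS_D = 18−8 = 10
LF_C = LS_E = 18; LS_C = 18−15 = 3
LF_B = LS_E = 18; LS_B = 18−4 = 14
LF_A = min(LS_B=14, LS_C=3, LS_D=10) = 3; LS_A = 3−3 = 0
Slack_B = LS_B − ES_B = 14 − 3 = 11

11 days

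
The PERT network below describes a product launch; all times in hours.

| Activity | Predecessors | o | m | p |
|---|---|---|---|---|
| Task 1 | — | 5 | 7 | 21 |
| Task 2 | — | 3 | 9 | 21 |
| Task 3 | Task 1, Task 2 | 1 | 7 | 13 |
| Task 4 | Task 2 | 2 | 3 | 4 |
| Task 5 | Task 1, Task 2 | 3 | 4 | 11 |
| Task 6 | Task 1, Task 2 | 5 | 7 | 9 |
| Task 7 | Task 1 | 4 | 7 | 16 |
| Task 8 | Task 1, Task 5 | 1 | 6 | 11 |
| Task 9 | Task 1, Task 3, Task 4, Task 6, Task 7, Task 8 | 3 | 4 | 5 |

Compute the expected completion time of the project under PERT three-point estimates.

te_Task 1 = (5 + 4·7 + 21)/6 = 54/6 = 9
te_Task 2 = (3 + 4·9 + 21)/6 = 60/6 = 10
te_Task 3 = (1 + 4·7 + 13)/6 = 42/6 = 7
te_Task 4 = (2 + 4·3 + 4)/6 = 18/6 = 3
te_Task 5 = (3 + 4·4 + 11)/6 = 30/6 = 5
te_Task 6 = (5 + 4·7 + 9)/6 = 42/6 = 7
te_Task 7 = (4 + 4·7 + 16)/6 = 48/6 = 8
te_Task 8 = (1 + 4·6 + 11)/6 = 36/6 = 6
te_Task 9 = (3 + 4·4 + 5)/6 = 24/6 = 4

Forward pass:
ES_Task 1 = 0; EF_Task 1 = 9
ES_Task 2 = 0; EF_Task 2 = 10
ES_Task 3 = max(EF_Task 1=9, EF_Task 2=10) = 10; EF_Task 3 = 10+7 = 17
ES_Task 4 = 10; EF_Task 4 = 10+3 = 13
ES_Task 5 = max(EF_Task 1=9, EF_Task 2=10) = 10; EF_Task 5 = 10+5 = 15
ES_Task 6 = max(EF_Task 1=9, EF_Task 2=10) = 10; EF_Task 6 = 10+7 = 17
ES_Task 7 = 9; EF_Task 7 = 9+8 = 17
ES_Task 8 = max(EF_Task 1=9, EF_Task 5=15) = 15; EF_Task 8 = 15+6 = 21
ES_Task 9 = max(EF_Task 1=9, EF_Task 3=17, EF_Task 4=13, EF_Task 6=17, EF_Task 7=17, EF_Task 8=21) = 21; EF_Task 9 = 21+4 = 25
Expected project duration μ = 25 hours. Critical path: Task 2 → Task 5 → Task 8 → Task 9.

25 hours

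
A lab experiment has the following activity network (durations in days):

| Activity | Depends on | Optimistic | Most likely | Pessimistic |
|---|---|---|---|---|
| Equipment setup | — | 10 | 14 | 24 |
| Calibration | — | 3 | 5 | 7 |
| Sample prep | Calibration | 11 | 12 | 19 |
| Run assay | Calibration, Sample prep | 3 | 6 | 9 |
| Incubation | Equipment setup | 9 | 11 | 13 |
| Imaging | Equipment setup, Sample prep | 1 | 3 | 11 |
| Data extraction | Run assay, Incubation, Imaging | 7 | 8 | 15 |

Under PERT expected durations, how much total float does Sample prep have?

te_Equipment setup = (10 + 4·14 + 24)/6 = 90/6 = 15
te_Calibration = (3 + 4·5 + 7)/6 = 30/6 = 5
te_Sample prep = (11 + 4·12 + 19)/6 = 78/6 = 13
te_Run assay = (3 + 4·6 + 9)/6 = 36/6 = 6
te_Incubation = (9 + 4·11 + 13)/6 = 66/6 = 11
te_Imaging = (1 + 4·3 + 11)/6 = 24/6 = 4
te_Data extraction = (7 + 4·8 + 15)/6 = 54/6 = 9

Forward pass:
ES_Equipment setup = 0; EF_Equipment setup = 15
ES_Calibration = 0; EF_Calibration = 5
ES_Sample prep = 5; EF_Sample prep = 5+13 = 18
ES_Run assay = max(EF_Calibration=5, EF_Sample prep=18) = 18; EF_Run assay = 18+6 = 24
ES_Incubation = 15; EF_Incubation = 15+11 = 26
ES_Imaging = max(EF_Equipment setup=15, EF_Sample prep=18) = 18; EF_Imaging = 18+4 = 22
ES_Data extraction = max(EF_Run assay=24, EF_Incubation=26, EF_Imaging=22) = 26; EF_Data extraction = 26+9 = 35
Expected project duration μ = 35 days. Critical path: Equipment setup → Incubation → Data extraction.

Backward pass:
LF_Data extraction = 35; LS_Data extraction = 35−9 = 26
LF_Imaging = LS_Data extraction = 26; LS_Imaging = 26−4 = 22
LF_Incubation = LS_Data extraction = 26; LS_Incubation = 26−11 = 15
LF_Run assay = LS_Data extraction = 26; LS_Run assay = 26−6 = 20
LF_Sample prep = min(LS_Run assay=20, LS_Imaging=22) = 20; LS_Sample prep = 20−13 = 7
LF_Calibration = min(LS_Sample prep=7, LS_Run assay=20) = 7; LS_Calibration = 7−5 = 2
LF_Equipment setup = min(LS_Incubation=15, LS_Imaging=22) = 15; LS_Equipment setup = 15−15 = 0
Slack_Sample prep = LS_Sample prep − ES_Sample prep = 7 − 5 = 2

2 days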